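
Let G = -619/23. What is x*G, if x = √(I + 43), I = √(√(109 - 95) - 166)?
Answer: -619*√(43 + I*√(166 - √14))/23 ≈ -178.37 - 25.864*I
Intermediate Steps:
I = √(-166 + √14) (I = √(√14 - 166) = √(-166 + √14) ≈ 12.738*I)
G = -619/23 (G = -619*1/23 = -619/23 ≈ -26.913)
x = √(43 + √(-166 + √14)) (x = √(√(-166 + √14) + 43) = √(43 + √(-166 + √14)) ≈ 6.6275 + 0.961*I)
x*G = √(43 + I*√(166 - √14))*(-619/23) = -619*√(43 + I*√(166 - √14))/23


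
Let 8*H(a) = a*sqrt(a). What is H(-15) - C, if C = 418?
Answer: -418 - 15*I*sqrt(15)/8 ≈ -418.0 - 7.2618*I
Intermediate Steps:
H(a) = a**(3/2)/8 (H(a) = (a*sqrt(a))/8 = a**(3/2)/8)
H(-15) - C = (-15)**(3/2)/8 - 1*418 = (-15*I*sqrt(15))/8 - 418 = -15*I*sqrt(15)/8 - 418 = -418 - 15*I*sqrt(15)/8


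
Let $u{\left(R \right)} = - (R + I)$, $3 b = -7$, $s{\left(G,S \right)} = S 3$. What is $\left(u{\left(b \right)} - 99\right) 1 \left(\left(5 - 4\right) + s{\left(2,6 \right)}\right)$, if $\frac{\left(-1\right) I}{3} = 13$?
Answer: $- \frac{3287}{3} \approx -1095.7$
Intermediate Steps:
$s{\left(G,S \right)} = 3 S$
$I = -39$ ($I = \left(-3\right) 13 = -39$)
$b = - \frac{7}{3}$ ($b = \frac{1}{3} \left(-7\right) = - \frac{7}{3} \approx -2.3333$)
$u{\left(R \right)} = 39 - R$ ($u{\left(R \right)} = - (R - 39) = - (-39 + R) = 39 - R$)
$\left(u{\left(b \right)} - 99\right) 1 \left(\left(5 - 4\right) + s{\left(2,6 \right)}\right) = \left(\left(39 - - \frac{7}{3}\right) - 99\right) 1 \left(\left(5 - 4\right) + 3 \cdot 6\right) = \left(\left(39 + \frac{7}{3}\right) - 99\right) 1 \left(1 + 18\right) = \left(\frac{124}{3} - 99\right) 1 \cdot 19 = \left(- \frac{173}{3}\right) 19 = - \frac{3287}{3}$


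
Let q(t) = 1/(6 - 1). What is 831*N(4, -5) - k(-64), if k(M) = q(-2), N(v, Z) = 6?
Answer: 24929/5 ≈ 4985.8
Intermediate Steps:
q(t) = ⅕ (q(t) = 1/5 = ⅕)
k(M) = ⅕
831*N(4, -5) - k(-64) = 831*6 - 1*⅕ = 4986 - ⅕ = 24929/5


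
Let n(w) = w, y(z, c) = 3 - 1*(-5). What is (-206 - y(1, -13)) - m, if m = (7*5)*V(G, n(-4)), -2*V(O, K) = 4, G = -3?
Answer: -144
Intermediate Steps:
y(z, c) = 8 (y(z, c) = 3 + 5 = 8)
V(O, K) = -2 (V(O, K) = -1/2*4 = -2)
m = -70 (m = (7*5)*(-2) = 35*(-2) = -70)
(-206 - y(1, -13)) - m = (-206 - 1*8) - 1*(-70) = (-206 - 8) + 70 = -214 + 70 = -144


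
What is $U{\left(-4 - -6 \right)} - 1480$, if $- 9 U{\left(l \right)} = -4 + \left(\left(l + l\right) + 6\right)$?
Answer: $- \frac{4442}{3} \approx -1480.7$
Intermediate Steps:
$U{\left(l \right)} = - \frac{2}{9} - \frac{2 l}{9}$ ($U{\left(l \right)} = - \frac{-4 + \left(\left(l + l\right) + 6\right)}{9} = - \frac{-4 + \left(2 l + 6\right)}{9} = - \frac{-4 + \left(6 + 2 l\right)}{9} = - \frac{2 + 2 l}{9} = - \frac{2}{9} - \frac{2 l}{9}$)
$U{\left(-4 - -6 \right)} - 1480 = \left(- \frac{2}{9} - \frac{2 \left(-4 - -6\right)}{9}\right) - 1480 = \left(- \frac{2}{9} - \frac{2 \left(-4 + 6\right)}{9}\right) - 1480 = \left(- \frac{2}{9} - \frac{4}{9}\right) - 1480 = - \frac{2}{3} - 1480 = - \frac{4442}{3}$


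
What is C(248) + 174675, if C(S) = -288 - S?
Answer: 174139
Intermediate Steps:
C(248) + 174675 = (-288 - 1*248) + 174675 = (-288 - 248) + 174675 = -536 + 174675 = 174139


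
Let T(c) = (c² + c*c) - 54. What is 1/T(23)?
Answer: 1/1004 ≈ 0.00099602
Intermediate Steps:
T(c) = -54 + 2*c² (T(c) = (c² + c²) - 54 = 2*c² - 54 = -54 + 2*c²)
1/T(23) = 1/(-54 + 2*23²) = 1/(-54 + 2*529) = 1/(-54 + 1058) = 1/1004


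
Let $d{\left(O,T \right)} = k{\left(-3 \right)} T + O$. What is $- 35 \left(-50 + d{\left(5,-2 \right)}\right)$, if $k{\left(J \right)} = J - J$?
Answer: $1575$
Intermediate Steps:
$k{\left(J \right)} = 0$
$d{\left(O,T \right)} = O$ ($d{\left(O,T \right)} = 0 T + O = 0 + O = O$)
$- 35 \left(-50 + d{\left(5,-2 \right)}\right) = - 35 \left(-50 + 5\right) = \left(-35\right) \left(-45\right) = 1575$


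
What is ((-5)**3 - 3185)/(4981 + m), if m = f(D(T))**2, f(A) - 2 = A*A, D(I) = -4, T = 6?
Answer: -662/1061 ≈ -0.62394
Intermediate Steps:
f(A) = 2 + A**2 (f(A) = 2 + A*A = 2 + A**2)
m = 324 (m = (2 + (-4)**2)**2 = (2 + 16)**2 = 18**2 = 324)
((-5)**3 - 3185)/(4981 + m) = ((-5)**3 - 3185)/(4981 + 324) = (-125 - 3185)/5305 = -3310*1/5305 = -662/1061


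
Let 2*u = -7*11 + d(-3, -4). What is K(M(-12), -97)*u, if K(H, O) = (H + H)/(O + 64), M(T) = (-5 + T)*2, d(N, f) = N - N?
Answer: -238/3 ≈ -79.333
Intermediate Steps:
d(N, f) = 0
M(T) = -10 + 2*T
u = -77/2 (u = (-7*11 + 0)/2 = (-77 + 0)/2 = (½)*(-77) = -77/2 ≈ -38.500)
K(H, O) = 2*H/(64 + O) (K(H, O) = (2*H)/(64 + O) = 2*H/(64 + O))
K(M(-12), -97)*u = (2*(-10 + 2*(-12))/(64 - 97))*(-77/2) = (2*(-10 - 24)/(-33))*(-77/2) = (2*(-34)*(-1/33))*(-77/2) = (68/33)*(-77/2) = -238/3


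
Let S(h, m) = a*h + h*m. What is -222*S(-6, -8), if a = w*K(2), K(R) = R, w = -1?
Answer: -13320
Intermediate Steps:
a = -2 (a = -1*2 = -2)
S(h, m) = -2*h + h*m
-222*S(-6, -8) = -(-1332)*(-2 - 8) = -(-1332)*(-10) = -222*60 = -13320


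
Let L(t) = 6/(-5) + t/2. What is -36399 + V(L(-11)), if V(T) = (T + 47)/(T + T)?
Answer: -4877869/134 ≈ -36402.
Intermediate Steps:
L(t) = -6/5 + t/2 (L(t) = 6*(-⅕) + t*(½) = -6/5 + t/2)
V(T) = (47 + T)/(2*T) (V(T) = (47 + T)/((2*T)) = (47 + T)*(1/(2*T)) = (47 + T)/(2*T))
-36399 + V(L(-11)) = -36399 + (47 + (-6/5 + (½)*(-11)))/(2*(-6/5 + (½)*(-11))) = -36399 + (47 + (-6/5 - 11/2))/(2*(-6/5 - 11/2)) = -36399 + (47 - 67/10)/(2*(-67/10)) = -36399 + (½)*(-10/67)*(403/10) = -36399 - 403/134 = -4877869/134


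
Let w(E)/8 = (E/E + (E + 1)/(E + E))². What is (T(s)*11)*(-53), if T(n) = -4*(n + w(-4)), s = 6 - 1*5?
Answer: 75207/2 ≈ 37604.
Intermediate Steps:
s = 1 (s = 6 - 5 = 1)
w(E) = 8*(1 + (1 + E)/(2*E))² (w(E) = 8*(E/E + (E + 1)/(E + E))² = 8*(1 + (1 + E)/((2*E)))² = 8*(1 + (1 + E)*(1/(2*E)))² = 8*(1 + (1 + E)/(2*E))²)
T(n) = -121/2 - 4*n (T(n) = -4*(n + 2*(1 + 3*(-4))²/(-4)²) = -4*(n + 2*(1/16)*(1 - 12)²) = -4*(n + 2*(1/16)*(-11)²) = -4*(n + 2*(1/16)*121) = -4*(n + 121/8) = -4*(121/8 + n) = -121/2 - 4*n)
(T(s)*11)*(-53) = ((-121/2 - 4*1)*11)*(-53) = ((-121/2 - 4)*11)*(-53) = -129/2*11*(-53) = -1419/2*(-53) = 75207/2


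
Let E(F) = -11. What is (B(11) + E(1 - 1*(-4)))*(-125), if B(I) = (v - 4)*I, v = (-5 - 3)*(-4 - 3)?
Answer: -70125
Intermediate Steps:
v = 56 (v = -8*(-7) = 56)
B(I) = 52*I (B(I) = (56 - 4)*I = 52*I)
(B(11) + E(1 - 1*(-4)))*(-125) = (52*11 - 11)*(-125) = (572 - 11)*(-125) = 561*(-125) = -70125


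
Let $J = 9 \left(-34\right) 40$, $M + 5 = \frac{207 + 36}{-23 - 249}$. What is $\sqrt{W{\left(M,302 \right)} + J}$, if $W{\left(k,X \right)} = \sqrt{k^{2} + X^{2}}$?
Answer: $\frac{\sqrt{-56597760 + 17 \sqrt{6750206345}}}{68} \approx 109.26 i$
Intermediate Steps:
$M = - \frac{1603}{272}$ ($M = -5 + \frac{207 + 36}{-23 - 249} = -5 + \frac{243}{-272} = -5 + 243 \left(- \frac{1}{272}\right) = -5 - \frac{243}{272} = - \frac{1603}{272} \approx -5.8934$)
$W{\left(k,X \right)} = \sqrt{X^{2} + k^{2}}$
$J = -12240$ ($J = \left(-306\right) 40 = -12240$)
$\sqrt{W{\left(M,302 \right)} + J} = \sqrt{\sqrt{302^{2} + \left(- \frac{1603}{272}\right)^{2}} - 12240} = \sqrt{\sqrt{91204 + \frac{2569609}{73984}} - 12240} = \sqrt{\sqrt{\frac{6750206345}{73984}} - 12240} = \sqrt{\frac{\sqrt{6750206345}}{272} - 12240} = \sqrt{-12240 + \frac{\sqrt{6750206345}}{272}}$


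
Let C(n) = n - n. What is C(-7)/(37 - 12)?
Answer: 0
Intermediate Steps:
C(n) = 0
C(-7)/(37 - 12) = 0/(37 - 12) = 0/25 = (1/25)*0 = 0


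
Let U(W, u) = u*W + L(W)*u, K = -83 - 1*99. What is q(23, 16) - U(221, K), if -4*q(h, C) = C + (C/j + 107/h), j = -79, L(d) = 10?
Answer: 305524099/7268 ≈ 42037.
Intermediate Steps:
K = -182 (K = -83 - 99 = -182)
U(W, u) = 10*u + W*u (U(W, u) = u*W + 10*u = W*u + 10*u = 10*u + W*u)
q(h, C) = -107/(4*h) - 39*C/158 (q(h, C) = -(C + (C/(-79) + 107/h))/4 = -(C + (C*(-1/79) + 107/h))/4 = -(C + (-C/79 + 107/h))/4 = -(C + (107/h - C/79))/4 = -(107/h + 78*C/79)/4 = -107/(4*h) - 39*C/158)
q(23, 16) - U(221, K) = (1/316)*(-8453 - 78*16*23)/23 - (-182)*(10 + 221) = (1/316)*(1/23)*(-8453 - 28704) - (-182)*231 = (1/316)*(1/23)*(-37157) - 1*(-42042) = -37157/7268 + 42042 = 305524099/7268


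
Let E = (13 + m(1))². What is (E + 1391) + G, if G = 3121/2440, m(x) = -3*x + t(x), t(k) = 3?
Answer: 3809521/2440 ≈ 1561.3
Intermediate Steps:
m(x) = 3 - 3*x (m(x) = -3*x + 3 = 3 - 3*x)
G = 3121/2440 (G = 3121*(1/2440) = 3121/2440 ≈ 1.2791)
E = 169 (E = (13 + (3 - 3*1))² = (13 + (3 - 3))² = (13 + 0)² = 13² = 169)
(E + 1391) + G = (169 + 1391) + 3121/2440 = 1560 + 3121/2440 = 3809521/2440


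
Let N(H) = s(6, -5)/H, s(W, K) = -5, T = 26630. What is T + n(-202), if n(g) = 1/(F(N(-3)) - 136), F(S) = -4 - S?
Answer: 11317747/425 ≈ 26630.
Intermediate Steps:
N(H) = -5/H
n(g) = -3/425 (n(g) = 1/((-4 - (-5)/(-3)) - 136) = 1/((-4 - (-5)*(-1)/3) - 136) = 1/((-4 - 1*5/3) - 136) = 1/((-4 - 5/3) - 136) = 1/(-17/3 - 136) = 1/(-425/3) = -3/425)
T + n(-202) = 26630 - 3/425 = 11317747/425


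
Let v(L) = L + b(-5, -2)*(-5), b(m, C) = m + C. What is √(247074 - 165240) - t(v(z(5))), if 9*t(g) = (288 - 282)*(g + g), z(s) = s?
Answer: -160/3 + √81834 ≈ 232.73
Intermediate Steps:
b(m, C) = C + m
v(L) = 35 + L (v(L) = L + (-2 - 5)*(-5) = L - 7*(-5) = L + 35 = 35 + L)
t(g) = 4*g/3 (t(g) = ((288 - 282)*(g + g))/9 = (6*(2*g))/9 = (12*g)/9 = 4*g/3)
√(247074 - 165240) - t(v(z(5))) = √(247074 - 165240) - 4*(35 + 5)/3 = √81834 - 4*40/3 = √81834 - 1*160/3 = √81834 - 160/3 = -160/3 + √81834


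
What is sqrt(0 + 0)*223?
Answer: 0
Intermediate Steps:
sqrt(0 + 0)*223 = sqrt(0)*223 = 0*223 = 0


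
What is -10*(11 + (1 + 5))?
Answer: -170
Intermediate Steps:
-10*(11 + (1 + 5)) = -10*(11 + 6) = -10*17 = -170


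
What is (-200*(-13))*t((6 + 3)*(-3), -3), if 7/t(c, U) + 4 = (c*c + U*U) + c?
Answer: 2600/101 ≈ 25.743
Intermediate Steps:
t(c, U) = 7/(-4 + c + U² + c²) (t(c, U) = 7/(-4 + ((c*c + U*U) + c)) = 7/(-4 + ((c² + U²) + c)) = 7/(-4 + ((U² + c²) + c)) = 7/(-4 + (c + U² + c²)) = 7/(-4 + c + U² + c²))
(-200*(-13))*t((6 + 3)*(-3), -3) = (-200*(-13))*(7/(-4 + (6 + 3)*(-3) + (-3)² + ((6 + 3)*(-3))²)) = 2600*(7/(-4 + 9*(-3) + 9 + (9*(-3))²)) = 2600*(7/(-4 - 27 + 9 + (-27)²)) = 2600*(7/(-4 - 27 + 9 + 729)) = 2600*(7/707) = 2600*(7*(1/707)) = 2600*(1/101) = 2600/101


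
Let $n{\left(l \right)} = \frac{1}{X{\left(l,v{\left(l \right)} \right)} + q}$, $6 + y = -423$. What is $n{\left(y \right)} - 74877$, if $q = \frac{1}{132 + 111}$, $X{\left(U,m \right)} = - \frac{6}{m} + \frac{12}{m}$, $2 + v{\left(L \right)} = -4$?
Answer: $- \frac{18120477}{242} \approx -74878.0$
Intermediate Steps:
$y = -429$ ($y = -6 - 423 = -429$)
$v{\left(L \right)} = -6$ ($v{\left(L \right)} = -2 - 4 = -6$)
$X{\left(U,m \right)} = \frac{6}{m}$
$q = \frac{1}{243} \approx 0.0041152$
$n{\left(l \right)} = - \frac{243}{242}$ ($n{\left(l \right)} = \frac{1}{\frac{6}{-6} + \frac{1}{243}} = \frac{1}{6 \left(- \frac{1}{6}\right) + \frac{1}{243}} = \frac{1}{-1 + \frac{1}{243}} = \frac{1}{- \frac{242}{243}} = - \frac{243}{242}$)
$n{\left(y \right)} - 74877 = - \frac{243}{242} - 74877 = - \frac{18120477}{242}$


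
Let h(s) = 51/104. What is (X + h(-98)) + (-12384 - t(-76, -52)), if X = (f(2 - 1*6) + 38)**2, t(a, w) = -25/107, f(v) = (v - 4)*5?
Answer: -137756583/11128 ≈ -12379.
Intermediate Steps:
f(v) = -20 + 5*v (f(v) = (-4 + v)*5 = -20 + 5*v)
h(s) = 51/104 (h(s) = 51*(1/104) = 51/104)
t(a, w) = -25/107 (t(a, w) = -25*1/107 = -25/107)
X = 4 (X = ((-20 + 5*(2 - 1*6)) + 38)**2 = ((-20 + 5*(2 - 6)) + 38)**2 = ((-20 + 5*(-4)) + 38)**2 = ((-20 - 20) + 38)**2 = (-40 + 38)**2 = (-2)**2 = 4)
(X + h(-98)) + (-12384 - t(-76, -52)) = (4 + 51/104) + (-12384 - 1*(-25/107)) = 467/104 + (-12384 + 25/107) = 467/104 - 1325063/107 = -137756583/11128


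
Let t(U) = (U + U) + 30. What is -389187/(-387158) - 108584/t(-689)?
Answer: 10640947087/130472246 ≈ 81.557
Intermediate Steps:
t(U) = 30 + 2*U (t(U) = 2*U + 30 = 30 + 2*U)
-389187/(-387158) - 108584/t(-689) = -389187/(-387158) - 108584/(30 + 2*(-689)) = -389187*(-1/387158) - 108584/(30 - 1378) = 389187/387158 - 108584/(-1348) = 389187/387158 - 108584*(-1/1348) = 389187/387158 + 27146/337 = 10640947087/130472246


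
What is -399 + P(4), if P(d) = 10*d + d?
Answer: -355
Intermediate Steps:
P(d) = 11*d
-399 + P(4) = -399 + 11*4 = -399 + 44 = -355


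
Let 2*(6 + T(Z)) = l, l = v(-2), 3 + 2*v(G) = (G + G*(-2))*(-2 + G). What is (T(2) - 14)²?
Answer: 8281/16 ≈ 517.56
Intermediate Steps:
v(G) = -3/2 - G*(-2 + G)/2 (v(G) = -3/2 + ((G + G*(-2))*(-2 + G))/2 = -3/2 + ((G - 2*G)*(-2 + G))/2 = -3/2 + ((-G)*(-2 + G))/2 = -3/2 + (-G*(-2 + G))/2 = -3/2 - G*(-2 + G)/2)
l = -11/2 (l = -3/2 - 2 - ½*(-2)² = -3/2 - 2 - ½*4 = -3/2 - 2 - 2 = -11/2 ≈ -5.5000)
T(Z) = -35/4 (T(Z) = -6 + (½)*(-11/2) = -6 - 11/4 = -35/4)
(T(2) - 14)² = (-35/4 - 14)² = (-91/4)² = 8281/16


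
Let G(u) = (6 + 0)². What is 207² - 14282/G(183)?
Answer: 764141/18 ≈ 42452.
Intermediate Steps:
G(u) = 36 (G(u) = 6² = 36)
207² - 14282/G(183) = 207² - 14282/36 = 42849 - 14282/36 = 42849 - 1*7141/18 = 42849 - 7141/18 = 764141/18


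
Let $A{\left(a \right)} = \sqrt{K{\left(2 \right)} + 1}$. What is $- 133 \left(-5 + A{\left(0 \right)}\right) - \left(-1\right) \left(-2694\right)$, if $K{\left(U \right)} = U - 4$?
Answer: $-2029 - 133 i \approx -2029.0 - 133.0 i$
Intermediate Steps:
$K{\left(U \right)} = -4 + U$
$A{\left(a \right)} = i$ ($A{\left(a \right)} = \sqrt{\left(-4 + 2\right) + 1} = \sqrt{-2 + 1} = \sqrt{-1} = i$)
$- 133 \left(-5 + A{\left(0 \right)}\right) - \left(-1\right) \left(-2694\right) = - 133 \left(-5 + i\right) - \left(-1\right) \left(-2694\right) = \left(665 - 133 i\right) - 2694 = -2029 - 133 i$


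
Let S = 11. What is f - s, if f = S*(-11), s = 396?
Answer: -517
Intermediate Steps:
f = -121 (f = 11*(-11) = -121)
f - s = -121 - 1*396 = -121 - 396 = -517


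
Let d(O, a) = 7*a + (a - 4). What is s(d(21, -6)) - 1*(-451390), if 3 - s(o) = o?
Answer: 451445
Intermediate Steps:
d(O, a) = -4 + 8*a (d(O, a) = 7*a + (-4 + a) = -4 + 8*a)
s(o) = 3 - o
s(d(21, -6)) - 1*(-451390) = (3 - (-4 + 8*(-6))) - 1*(-451390) = (3 - (-4 - 48)) + 451390 = (3 - 1*(-52)) + 451390 = (3 + 52) + 451390 = 55 + 451390 = 451445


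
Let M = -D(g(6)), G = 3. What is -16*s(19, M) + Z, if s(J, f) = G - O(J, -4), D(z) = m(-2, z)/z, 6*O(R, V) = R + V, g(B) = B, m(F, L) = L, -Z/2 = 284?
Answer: -576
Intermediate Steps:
Z = -568 (Z = -2*284 = -568)
O(R, V) = R/6 + V/6 (O(R, V) = (R + V)/6 = R/6 + V/6)
D(z) = 1 (D(z) = z/z = 1)
M = -1 (M = -1*1 = -1)
s(J, f) = 11/3 - J/6 (s(J, f) = 3 - (J/6 + (1/6)*(-4)) = 3 - (J/6 - 2/3) = 3 - (-2/3 + J/6) = 3 + (2/3 - J/6) = 11/3 - J/6)
-16*s(19, M) + Z = -16*(11/3 - 1/6*19) - 568 = -16*(11/3 - 19/6) - 568 = -16*1/2 - 568 = -8 - 568 = -576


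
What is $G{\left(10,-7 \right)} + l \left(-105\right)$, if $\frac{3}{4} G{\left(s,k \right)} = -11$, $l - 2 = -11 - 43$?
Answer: $\frac{16336}{3} \approx 5445.3$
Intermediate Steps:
$l = -52$ ($l = 2 - 54 = -52$)
$G{\left(s,k \right)} = - \frac{44}{3}$ ($G{\left(s,k \right)} = \frac{4}{3} \left(-11\right) = - \frac{44}{3}$)
$G{\left(10,-7 \right)} + l \left(-105\right) = - \frac{44}{3} - -5460 = - \frac{44}{3} + 5460 = \frac{16336}{3}$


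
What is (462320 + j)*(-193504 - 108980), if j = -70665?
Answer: -118469371020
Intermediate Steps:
(462320 + j)*(-193504 - 108980) = (462320 - 70665)*(-193504 - 108980) = 391655*(-302484) = -118469371020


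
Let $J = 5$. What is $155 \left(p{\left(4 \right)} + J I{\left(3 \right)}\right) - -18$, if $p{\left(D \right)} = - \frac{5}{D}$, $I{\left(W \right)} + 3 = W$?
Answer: $- \frac{703}{4} \approx -175.75$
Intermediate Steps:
$I{\left(W \right)} = -3 + W$
$155 \left(p{\left(4 \right)} + J I{\left(3 \right)}\right) - -18 = 155 \left(- \frac{5}{4} + 5 \left(-3 + 3\right)\right) - -18 = 155 \left(\left(-5\right) \frac{1}{4} + 5 \cdot 0\right) + 18 = 155 \left(- \frac{5}{4} + 0\right) + 18 = 155 \left(- \frac{5}{4}\right) + 18 = - \frac{775}{4} + 18 = - \frac{703}{4}$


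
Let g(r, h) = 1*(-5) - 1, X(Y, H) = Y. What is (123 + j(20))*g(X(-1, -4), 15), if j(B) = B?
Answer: -858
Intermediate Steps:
g(r, h) = -6 (g(r, h) = -5 - 1 = -6)
(123 + j(20))*g(X(-1, -4), 15) = (123 + 20)*(-6) = 143*(-6) = -858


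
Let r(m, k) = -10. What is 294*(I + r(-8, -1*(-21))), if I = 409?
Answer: 117306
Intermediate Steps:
294*(I + r(-8, -1*(-21))) = 294*(409 - 10) = 294*399 = 117306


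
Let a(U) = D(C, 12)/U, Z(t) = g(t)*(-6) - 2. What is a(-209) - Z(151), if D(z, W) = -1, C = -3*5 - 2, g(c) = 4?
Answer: 5435/209 ≈ 26.005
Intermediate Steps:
C = -17 (C = -15 - 2 = -17)
Z(t) = -26 (Z(t) = 4*(-6) - 2 = -24 - 2 = -26)
a(U) = -1/U
a(-209) - Z(151) = -1/(-209) - 1*(-26) = -1*(-1/209) + 26 = 1/209 + 26 = 5435/209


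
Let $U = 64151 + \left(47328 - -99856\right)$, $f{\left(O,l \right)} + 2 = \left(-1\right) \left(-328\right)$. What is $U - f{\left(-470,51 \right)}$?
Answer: $211009$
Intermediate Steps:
$f{\left(O,l \right)} = 326$ ($f{\left(O,l \right)} = -2 - -328 = -2 + 328 = 326$)
$U = 211335$ ($U = 64151 + \left(47328 + 99856\right) = 64151 + 147184 = 211335$)
$U - f{\left(-470,51 \right)} = 211335 - 326 = 211009$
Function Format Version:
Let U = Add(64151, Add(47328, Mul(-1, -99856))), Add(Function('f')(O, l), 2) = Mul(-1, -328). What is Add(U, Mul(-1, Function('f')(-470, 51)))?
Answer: 211009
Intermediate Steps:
Function('f')(O, l) = 326 (Function('f')(O, l) = Add(-2, Mul(-1, -328)) = Add(-2, 328) = 326)
U = 211335 (U = Add(64151, Add(47328, 99856)) = Add(64151, 147184) = 211335)
Add(U, Mul(-1, Function('f')(-470, 51))) = Add(211335, Mul(-1, 326)) = Add(211335, -326) = 211009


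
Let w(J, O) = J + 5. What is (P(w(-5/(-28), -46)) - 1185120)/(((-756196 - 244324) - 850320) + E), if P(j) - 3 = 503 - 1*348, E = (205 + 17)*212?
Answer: 592481/901888 ≈ 0.65693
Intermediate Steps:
E = 47064 (E = 222*212 = 47064)
w(J, O) = 5 + J
P(j) = 158 (P(j) = 3 + (503 - 1*348) = 3 + (503 - 348) = 3 + 155 = 158)
(P(w(-5/(-28), -46)) - 1185120)/(((-756196 - 244324) - 850320) + E) = (158 - 1185120)/(((-756196 - 244324) - 850320) + 47064) = -1184962/((-1000520 - 850320) + 47064) = -1184962/(-1850840 + 47064) = -1184962/(-1803776) = -1184962*(-1/1803776) = 592481/901888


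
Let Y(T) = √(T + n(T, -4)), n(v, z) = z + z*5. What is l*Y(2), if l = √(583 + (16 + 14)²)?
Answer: I*√32626 ≈ 180.63*I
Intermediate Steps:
n(v, z) = 6*z (n(v, z) = z + 5*z = 6*z)
Y(T) = √(-24 + T) (Y(T) = √(T + 6*(-4)) = √(T - 24) = √(-24 + T))
l = √1483 (l = √(583 + 30²) = √(583 + 900) = √1483 ≈ 38.510)
l*Y(2) = √1483*√(-24 + 2) = √1483*√(-22) = √1483*(I*√22) = I*√32626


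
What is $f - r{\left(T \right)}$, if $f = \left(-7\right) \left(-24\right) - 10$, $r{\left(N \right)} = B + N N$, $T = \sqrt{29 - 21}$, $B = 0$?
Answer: $150$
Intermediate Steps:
$T = 2 \sqrt{2}$ ($T = \sqrt{8} = 2 \sqrt{2} \approx 2.8284$)
$r{\left(N \right)} = N^{2}$ ($r{\left(N \right)} = 0 + N N = 0 + N^{2} = N^{2}$)
$f = 158$ ($f = 168 - 10 = 158$)
$f - r{\left(T \right)} = 158 - \left(2 \sqrt{2}\right)^{2} = 158 - 8 = 150$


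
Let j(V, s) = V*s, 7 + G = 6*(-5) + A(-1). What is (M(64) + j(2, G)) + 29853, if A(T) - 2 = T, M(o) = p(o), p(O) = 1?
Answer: 29782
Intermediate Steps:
M(o) = 1
A(T) = 2 + T
G = -36 (G = -7 + (6*(-5) + (2 - 1)) = -7 + (-30 + 1) = -7 - 29 = -36)
(M(64) + j(2, G)) + 29853 = (1 + 2*(-36)) + 29853 = (1 - 72) + 29853 = -71 + 29853 = 29782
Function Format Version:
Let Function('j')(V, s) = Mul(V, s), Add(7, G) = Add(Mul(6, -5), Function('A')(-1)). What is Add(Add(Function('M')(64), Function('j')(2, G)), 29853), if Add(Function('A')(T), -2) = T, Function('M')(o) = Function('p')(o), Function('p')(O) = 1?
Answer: 29782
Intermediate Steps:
Function('M')(o) = 1
Function('A')(T) = Add(2, T)
G = -36 (G = Add(-7, Add(Mul(6, -5), Add(2, -1))) = Add(-7, Add(-30, 1)) = Add(-7, -29) = -36)
Add(Add(Function('M')(64), Function('j')(2, G)), 29853) = Add(Add(1, Mul(2, -36)), 29853) = Add(Add(1, -72), 29853) = Add(-71, 29853) = 29782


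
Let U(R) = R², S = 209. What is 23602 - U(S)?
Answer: -20079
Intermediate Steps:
23602 - U(S) = 23602 - 1*209² = 23602 - 1*43681 = 23602 - 43681 = -20079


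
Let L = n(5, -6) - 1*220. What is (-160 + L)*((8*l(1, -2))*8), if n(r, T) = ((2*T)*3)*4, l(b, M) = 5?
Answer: -167680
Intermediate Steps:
n(r, T) = 24*T (n(r, T) = (6*T)*4 = 24*T)
L = -364 (L = 24*(-6) - 1*220 = -144 - 220 = -364)
(-160 + L)*((8*l(1, -2))*8) = (-160 - 364)*((8*5)*8) = -20960*8 = -524*320 = -167680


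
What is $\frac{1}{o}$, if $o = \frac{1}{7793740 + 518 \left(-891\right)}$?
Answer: $7332202$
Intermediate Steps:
$o = \frac{1}{7332202}$ ($o = \frac{1}{7793740 - 461538} = \frac{1}{7332202} \approx 1.3638 \cdot 10^{-7}$)
$\frac{1}{o} = \frac{1}{\frac{1}{7332202}} = 7332202$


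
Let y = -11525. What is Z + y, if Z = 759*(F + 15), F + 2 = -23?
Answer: -19115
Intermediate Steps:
F = -25 (F = -2 - 23 = -25)
Z = -7590 (Z = 759*(-25 + 15) = 759*(-10) = -7590)
Z + y = -7590 - 11525 = -19115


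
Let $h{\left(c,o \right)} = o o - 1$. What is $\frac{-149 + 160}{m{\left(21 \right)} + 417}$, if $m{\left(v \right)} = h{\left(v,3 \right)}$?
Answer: $\frac{11}{425} \approx 0.025882$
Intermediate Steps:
$h{\left(c,o \right)} = -1 + o^{2}$ ($h{\left(c,o \right)} = o^{2} - 1 = -1 + o^{2}$)
$m{\left(v \right)} = 8$ ($m{\left(v \right)} = -1 + 3^{2} = -1 + 9 = 8$)
$\frac{-149 + 160}{m{\left(21 \right)} + 417} = \frac{-149 + 160}{8 + 417} = \frac{11}{425}$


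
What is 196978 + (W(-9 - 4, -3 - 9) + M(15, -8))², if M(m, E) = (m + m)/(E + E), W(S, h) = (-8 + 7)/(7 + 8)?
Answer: 2836537489/14400 ≈ 1.9698e+5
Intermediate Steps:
W(S, h) = -1/15
M(m, E) = m/E (M(m, E) = (2*m)/((2*E)) = (2*m)*(1/(2*E)) = m/E)
196978 + (W(-9 - 4, -3 - 9) + M(15, -8))² = 196978 + (-1/15 + 15/(-8))² = 196978 + (-1/15 + 15*(-⅛))² = 196978 + (-1/15 - 15/8)² = 196978 + (-233/120)² = 196978 + 54289/14400 = 2836537489/14400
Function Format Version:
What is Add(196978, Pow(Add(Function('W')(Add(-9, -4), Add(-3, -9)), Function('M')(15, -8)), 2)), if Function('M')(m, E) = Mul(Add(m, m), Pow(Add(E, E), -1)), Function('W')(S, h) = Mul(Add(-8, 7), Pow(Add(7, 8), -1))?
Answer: Rational(2836537489, 14400) ≈ 1.9698e+5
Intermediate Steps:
Function('W')(S, h) = Rational(-1, 15) (Function('W')(S, h) = Mul(-1, Pow(15, -1)) = Mul(-1, Rational(1, 15)) = Rational(-1, 15))
Function('M')(m, E) = Mul(m, Pow(E, -1)) (Function('M')(m, E) = Mul(Mul(2, m), Pow(Mul(2, E), -1)) = Mul(Mul(2, m), Mul(Rational(1, 2), Pow(E, -1))) = Mul(m, Pow(E, -1)))
Add(196978, Pow(Add(Function('W')(Add(-9, -4), Add(-3, -9)), Function('M')(15, -8)), 2)) = Add(196978, Pow(Add(Rational(-1, 15), Mul(15, Pow(-8, -1))), 2)) = Add(196978, Pow(Add(Rational(-1, 15), Mul(15, Rational(-1, 8))), 2)) = Add(196978, Pow(Add(Rational(-1, 15), Rational(-15, 8)), 2)) = Add(196978, Pow(Rational(-233, 120), 2)) = Add(196978, Rational(54289, 14400)) = Rational(2836537489, 14400)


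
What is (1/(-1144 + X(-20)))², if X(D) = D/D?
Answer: 1/1306449 ≈ 7.6543e-7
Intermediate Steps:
X(D) = 1
(1/(-1144 + X(-20)))² = (1/(-1144 + 1))² = (1/(-1143))² = (-1/1143)² = 1/1306449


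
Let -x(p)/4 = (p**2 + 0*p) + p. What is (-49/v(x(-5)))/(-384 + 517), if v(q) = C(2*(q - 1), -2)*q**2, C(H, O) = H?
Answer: 7/19699200 ≈ 3.5534e-7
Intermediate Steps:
x(p) = -4*p - 4*p**2 (x(p) = -4*((p**2 + 0*p) + p) = -4*((p**2 + 0) + p) = -4*(p**2 + p) = -4*(p + p**2) = -4*p - 4*p**2)
v(q) = q**2*(-2 + 2*q) (v(q) = (2*(q - 1))*q**2 = (2*(-1 + q))*q**2 = (-2 + 2*q)*q**2 = q**2*(-2 + 2*q))
(-49/v(x(-5)))/(-384 + 517) = (-49*1/(800*(1 - 5)**2*(-1 - 4*(-5)*(1 - 5))))/(-384 + 517) = -49*1/(12800*(-1 - 4*(-5)*(-4)))/133 = -49*1/(12800*(-1 - 80))*(1/133) = -49/(2*6400*(-81))*(1/133) = -49/(-1036800)*(1/133) = -49*(-1/1036800)*(1/133) = (49/1036800)*(1/133) = 7/19699200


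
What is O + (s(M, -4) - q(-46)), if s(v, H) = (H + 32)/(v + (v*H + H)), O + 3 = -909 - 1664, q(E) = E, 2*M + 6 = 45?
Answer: -316306/125 ≈ -2530.4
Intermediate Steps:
M = 39/2 (M = -3 + (½)*45 = -3 + 45/2 = 39/2 ≈ 19.500)
O = -2576 (O = -3 + (-909 - 1664) = -3 - 2573 = -2576)
s(v, H) = (32 + H)/(H + v + H*v) (s(v, H) = (32 + H)/(v + (H*v + H)) = (32 + H)/(v + (H + H*v)) = (32 + H)/(H + v + H*v))
O + (s(M, -4) - q(-46)) = -2576 + ((32 - 4)/(-4 + 39/2 - 4*39/2) - 1*(-46)) = -2576 + (28/(-4 + 39/2 - 78) + 46) = -2576 + (28/(-125/2) + 46) = -2576 + (-2/125*28 + 46) = -2576 + (-56/125 + 46) = -2576 + 5694/125 = -316306/125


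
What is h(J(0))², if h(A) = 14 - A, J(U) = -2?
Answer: 256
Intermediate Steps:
h(J(0))² = (14 - 1*(-2))² = (14 + 2)² = 16² = 256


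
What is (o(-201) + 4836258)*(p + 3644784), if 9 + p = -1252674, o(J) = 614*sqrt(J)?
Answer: 11568817598058 + 1468750014*I*sqrt(201) ≈ 1.1569e+13 + 2.0823e+10*I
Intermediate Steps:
p = -1252683 (p = -9 - 1252674 = -1252683)
(o(-201) + 4836258)*(p + 3644784) = (614*sqrt(-201) + 4836258)*(-1252683 + 3644784) = (614*(I*sqrt(201)) + 4836258)*2392101 = (614*I*sqrt(201) + 4836258)*2392101 = (4836258 + 614*I*sqrt(201))*2392101 = 11568817598058 + 1468750014*I*sqrt(201)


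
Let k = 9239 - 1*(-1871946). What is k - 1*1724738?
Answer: 156447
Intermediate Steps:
k = 1881185 (k = 9239 + 1871946 = 1881185)
k - 1*1724738 = 1881185 - 1*1724738 = 1881185 - 1724738 = 156447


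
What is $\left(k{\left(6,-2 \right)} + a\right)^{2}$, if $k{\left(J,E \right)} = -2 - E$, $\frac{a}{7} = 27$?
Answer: $35721$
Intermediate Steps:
$a = 189$ ($a = 7 \cdot 27 = 189$)
$\left(k{\left(6,-2 \right)} + a\right)^{2} = \left(\left(-2 - -2\right) + 189\right)^{2} = \left(\left(-2 + 2\right) + 189\right)^{2} = \left(0 + 189\right)^{2} = 189^{2} = 35721$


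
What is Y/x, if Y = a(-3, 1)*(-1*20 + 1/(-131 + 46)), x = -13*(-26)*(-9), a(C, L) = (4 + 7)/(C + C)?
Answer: -693/57460 ≈ -0.012061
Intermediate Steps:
a(C, L) = 11/(2*C) (a(C, L) = 11/((2*C)) = 11*(1/(2*C)) = 11/(2*C))
x = -3042 (x = 338*(-9) = -3042)
Y = 6237/170 (Y = ((11/2)/(-3))*(-1*20 + 1/(-131 + 46)) = ((11/2)*(-⅓))*(-20 + 1/(-85)) = -11*(-20 - 1/85)/6 = -11/6*(-1701/85) = 6237/170 ≈ 36.688)
Y/x = (6237/170)/(-3042) = (6237/170)*(-1/3042) = -693/57460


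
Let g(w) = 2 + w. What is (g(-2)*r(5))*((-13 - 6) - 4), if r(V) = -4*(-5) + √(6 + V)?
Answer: 0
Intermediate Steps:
r(V) = 20 + √(6 + V)
(g(-2)*r(5))*((-13 - 6) - 4) = ((2 - 2)*(20 + √(6 + 5)))*((-13 - 6) - 4) = (0*(20 + √11))*(-19 - 4) = 0*(-23) = 0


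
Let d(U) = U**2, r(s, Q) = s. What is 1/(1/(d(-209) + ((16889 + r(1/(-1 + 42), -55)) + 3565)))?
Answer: 2629536/41 ≈ 64135.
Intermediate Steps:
1/(1/(d(-209) + ((16889 + r(1/(-1 + 42), -55)) + 3565))) = 1/(1/((-209)**2 + ((16889 + 1/(-1 + 42)) + 3565))) = 1/(1/(43681 + ((16889 + 1/41) + 3565))) = 1/(1/(43681 + (692450/41 + 3565))) = 1/(1/(43681 + 838615/41)) = 1/(1/(2629536/41)) = 1/(41/2629536) = 2629536/41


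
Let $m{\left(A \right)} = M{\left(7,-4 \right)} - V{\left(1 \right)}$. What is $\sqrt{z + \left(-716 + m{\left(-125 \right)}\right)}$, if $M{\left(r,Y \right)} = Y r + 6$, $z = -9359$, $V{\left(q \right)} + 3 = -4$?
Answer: $i \sqrt{10090} \approx 100.45 i$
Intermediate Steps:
$V{\left(q \right)} = -7$ ($V{\left(q \right)} = -3 - 4 = -7$)
$M{\left(r,Y \right)} = 6 + Y r$
$m{\left(A \right)} = -15$ ($m{\left(A \right)} = \left(6 - 28\right) - -7 = \left(6 - 28\right) + 7 = -22 + 7 = -15$)
$\sqrt{z + \left(-716 + m{\left(-125 \right)}\right)} = \sqrt{-9359 - 731} = \sqrt{-10090} = i \sqrt{10090}$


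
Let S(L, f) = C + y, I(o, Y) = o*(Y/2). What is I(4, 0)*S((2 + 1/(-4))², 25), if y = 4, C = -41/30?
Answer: 0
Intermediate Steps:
C = -41/30 (C = -41*1/30 = -41/30 ≈ -1.3667)
I(o, Y) = Y*o/2 (I(o, Y) = o*(Y*(½)) = o*(Y/2) = Y*o/2)
S(L, f) = 79/30 (S(L, f) = -41/30 + 4 = 79/30)
I(4, 0)*S((2 + 1/(-4))², 25) = ((½)*0*4)*(79/30) = 0*(79/30) = 0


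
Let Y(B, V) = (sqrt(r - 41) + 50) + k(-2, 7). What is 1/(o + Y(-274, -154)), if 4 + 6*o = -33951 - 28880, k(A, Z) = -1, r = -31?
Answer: -13898/144865899 - 8*I*sqrt(2)/144865899 ≈ -9.5937e-5 - 7.8098e-8*I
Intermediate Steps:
Y(B, V) = 49 + 6*I*sqrt(2) (Y(B, V) = (sqrt(-31 - 41) + 50) - 1 = (sqrt(-72) + 50) - 1 = (6*I*sqrt(2) + 50) - 1 = (50 + 6*I*sqrt(2)) - 1 = 49 + 6*I*sqrt(2))
o = -20945/2 (o = -2/3 + (-33951 - 28880)/6 = -2/3 + (1/6)*(-62831) = -2/3 - 62831/6 = -20945/2 ≈ -10473.)
1/(o + Y(-274, -154)) = 1/(-20945/2 + (49 + 6*I*sqrt(2))) = 1/(-20847/2 + 6*I*sqrt(2))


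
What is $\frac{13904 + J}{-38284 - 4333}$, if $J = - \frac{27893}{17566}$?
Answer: $- \frac{244209771}{748610222} \approx -0.32622$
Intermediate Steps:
$J = - \frac{27893}{17566}$ ($J = \left(-27893\right) \frac{1}{17566} = - \frac{27893}{17566} \approx -1.5879$)
$\frac{13904 + J}{-38284 - 4333} = \frac{13904 - \frac{27893}{17566}}{-38284 - 4333} = \frac{244209771}{17566 \left(-42617\right)} = \frac{244209771}{17566} \left(- \frac{1}{42617}\right) = - \frac{244209771}{748610222}$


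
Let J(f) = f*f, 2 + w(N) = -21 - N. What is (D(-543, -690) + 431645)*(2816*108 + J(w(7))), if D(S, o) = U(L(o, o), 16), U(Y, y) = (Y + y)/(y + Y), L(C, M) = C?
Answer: 131664116088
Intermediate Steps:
w(N) = -23 - N (w(N) = -2 + (-21 - N) = -23 - N)
U(Y, y) = 1 (U(Y, y) = (Y + y)/(Y + y) = 1)
D(S, o) = 1
J(f) = f²
(D(-543, -690) + 431645)*(2816*108 + J(w(7))) = (1 + 431645)*(2816*108 + (-23 - 1*7)²) = 431646*(304128 + (-23 - 7)²) = 431646*(304128 + (-30)²) = 431646*(304128 + 900) = 431646*305028 = 131664116088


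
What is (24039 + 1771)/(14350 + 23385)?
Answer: 5162/7547 ≈ 0.68398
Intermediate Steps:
(24039 + 1771)/(14350 + 23385) = 25810/37735 = 25810*(1/37735) = 5162/7547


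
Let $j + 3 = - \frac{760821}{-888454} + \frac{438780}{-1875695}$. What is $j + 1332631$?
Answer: $\frac{26126869670563439}{19605514418} \approx 1.3326 \cdot 10^{6}$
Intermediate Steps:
$j = - \frac{46613810319}{19605514418}$ ($j = -3 + \left(- \frac{760821}{-888454} + \frac{438780}{-1875695}\right) = -3 + \left(\left(-760821\right) \left(- \frac{1}{888454}\right) + 438780 \left(- \frac{1}{1875695}\right)\right) = -3 + \left(\frac{760821}{888454} - \frac{87756}{375139}\right) = -3 + \frac{12202732935}{19605514418} = - \frac{46613810319}{19605514418} \approx -2.3776$)
$j + 1332631 = - \frac{46613810319}{19605514418} + 1332631 = \frac{26126869670563439}{19605514418}$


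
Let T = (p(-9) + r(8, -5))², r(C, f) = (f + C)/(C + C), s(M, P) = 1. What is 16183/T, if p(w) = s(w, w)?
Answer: 4142848/361 ≈ 11476.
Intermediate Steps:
p(w) = 1
r(C, f) = (C + f)/(2*C) (r(C, f) = (C + f)/((2*C)) = (C + f)*(1/(2*C)) = (C + f)/(2*C))
T = 361/256 (T = (1 + (½)*(8 - 5)/8)² = (1 + (½)*(⅛)*3)² = (1 + 3/16)² = (19/16)² = 361/256 ≈ 1.4102)
16183/T = 16183/(361/256) = 16183*(256/361) = 4142848/361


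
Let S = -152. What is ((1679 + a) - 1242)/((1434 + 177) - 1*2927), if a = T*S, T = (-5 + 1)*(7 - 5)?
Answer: -1653/1316 ≈ -1.2561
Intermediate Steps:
T = -8 (T = -4*2 = -8)
a = 1216 (a = -8*(-152) = 1216)
((1679 + a) - 1242)/((1434 + 177) - 1*2927) = ((1679 + 1216) - 1242)/((1434 + 177) - 1*2927) = (2895 - 1242)/(1611 - 2927) = 1653/(-1316) = 1653*(-1/1316) = -1653/1316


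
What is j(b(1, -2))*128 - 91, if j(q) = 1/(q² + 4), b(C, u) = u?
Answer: -75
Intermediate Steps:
j(q) = 1/(4 + q²)
j(b(1, -2))*128 - 91 = 128/(4 + (-2)²) - 91 = 128/(4 + 4) - 91 = 128/8 - 91 = (⅛)*128 - 91 = 16 - 91 = -75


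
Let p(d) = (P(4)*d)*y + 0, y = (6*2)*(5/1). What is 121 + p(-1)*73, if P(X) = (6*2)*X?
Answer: -210119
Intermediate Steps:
P(X) = 12*X
y = 60 (y = 12*(5*1) = 12*5 = 60)
p(d) = 2880*d (p(d) = ((12*4)*d)*60 + 0 = (48*d)*60 + 0 = 2880*d + 0 = 2880*d)
121 + p(-1)*73 = 121 + (2880*(-1))*73 = 121 - 2880*73 = 121 - 210240 = -210119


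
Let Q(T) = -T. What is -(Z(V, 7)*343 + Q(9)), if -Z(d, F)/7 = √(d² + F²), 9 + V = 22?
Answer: 9 + 2401*√218 ≈ 35459.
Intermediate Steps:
V = 13 (V = -9 + 22 = 13)
Z(d, F) = -7*√(F² + d²) (Z(d, F) = -7*√(d² + F²) = -7*√(F² + d²))
-(Z(V, 7)*343 + Q(9)) = -(-7*√(7² + 13²)*343 - 1*9) = -(-7*√(49 + 169)*343 - 9) = -(-7*√218*343 - 9) = -(-2401*√218 - 9) = -(-9 - 2401*√218) = 9 + 2401*√218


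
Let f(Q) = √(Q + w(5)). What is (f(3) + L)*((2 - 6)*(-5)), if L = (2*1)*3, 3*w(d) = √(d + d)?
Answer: 120 + 20*√(27 + 3*√10)/3 ≈ 160.27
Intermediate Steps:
w(d) = √2*√d/3 (w(d) = √(d + d)/3 = √(2*d)/3 = (√2*√d)/3 = √2*√d/3)
L = 6 (L = 2*3 = 6)
f(Q) = √(Q + √10/3) (f(Q) = √(Q + √2*√5/3) = √(Q + √10/3))
(f(3) + L)*((2 - 6)*(-5)) = (√(3*√10 + 9*3)/3 + 6)*((2 - 6)*(-5)) = (√(3*√10 + 27)/3 + 6)*(-4*(-5)) = (√(27 + 3*√10)/3 + 6)*20 = (6 + √(27 + 3*√10)/3)*20 = 120 + 20*√(27 + 3*√10)/3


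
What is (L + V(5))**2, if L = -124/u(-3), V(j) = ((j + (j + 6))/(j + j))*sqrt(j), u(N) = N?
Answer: 77456/45 + 1984*sqrt(5)/15 ≈ 2017.0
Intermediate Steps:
V(j) = (6 + 2*j)/(2*sqrt(j)) (V(j) = ((j + (6 + j))/((2*j)))*sqrt(j) = ((6 + 2*j)*(1/(2*j)))*sqrt(j) = ((6 + 2*j)/(2*j))*sqrt(j) = (6 + 2*j)/(2*sqrt(j)))
L = 124/3 (L = -124/(-3) = -124*(-1/3) = 124/3 ≈ 41.333)
(L + V(5))**2 = (124/3 + (3 + 5)/sqrt(5))**2 = (124/3 + (sqrt(5)/5)*8)**2 = (124/3 + 8*sqrt(5)/5)**2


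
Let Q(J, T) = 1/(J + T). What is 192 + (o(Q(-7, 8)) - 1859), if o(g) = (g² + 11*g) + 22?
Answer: -1633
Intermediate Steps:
o(g) = 22 + g² + 11*g
192 + (o(Q(-7, 8)) - 1859) = 192 + ((22 + (1/(-7 + 8))² + 11/(-7 + 8)) - 1859) = 192 + ((22 + (1/1)² + 11/1) - 1859) = 192 + ((22 + 1² + 11*1) - 1859) = 192 + ((22 + 1 + 11) - 1859) = 192 + (34 - 1859) = 192 - 1825 = -1633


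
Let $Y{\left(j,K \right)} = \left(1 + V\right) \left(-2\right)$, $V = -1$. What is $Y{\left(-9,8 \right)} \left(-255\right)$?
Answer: $0$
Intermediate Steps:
$Y{\left(j,K \right)} = 0$ ($Y{\left(j,K \right)} = \left(1 - 1\right) \left(-2\right) = 0 \left(-2\right) = 0$)
$Y{\left(-9,8 \right)} \left(-255\right) = 0 \left(-255\right) = 0$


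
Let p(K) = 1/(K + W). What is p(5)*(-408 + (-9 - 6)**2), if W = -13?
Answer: 183/8 ≈ 22.875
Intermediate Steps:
p(K) = 1/(-13 + K) (p(K) = 1/(K - 13) = 1/(-13 + K))
p(5)*(-408 + (-9 - 6)**2) = (-408 + (-9 - 6)**2)/(-13 + 5) = (-408 + (-15)**2)/(-8) = -(-408 + 225)/8 = -1/8*(-183) = 183/8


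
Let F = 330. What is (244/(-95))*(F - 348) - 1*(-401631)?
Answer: 38159337/95 ≈ 4.0168e+5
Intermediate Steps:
(244/(-95))*(F - 348) - 1*(-401631) = (244/(-95))*(330 - 348) - 1*(-401631) = (244*(-1/95))*(-18) + 401631 = -244/95*(-18) + 401631 = 4392/95 + 401631 = 38159337/95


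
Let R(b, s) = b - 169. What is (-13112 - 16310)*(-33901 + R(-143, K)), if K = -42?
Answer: 1006614886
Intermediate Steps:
R(b, s) = -169 + b
(-13112 - 16310)*(-33901 + R(-143, K)) = (-13112 - 16310)*(-33901 + (-169 - 143)) = -29422*(-33901 - 312) = -29422*(-34213) = 1006614886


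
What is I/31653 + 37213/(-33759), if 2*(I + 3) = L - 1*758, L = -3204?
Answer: -12574555/10793673 ≈ -1.1650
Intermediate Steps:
I = -1984 (I = -3 + (-3204 - 1*758)/2 = -3 + (-3204 - 758)/2 = -3 + (½)*(-3962) = -3 - 1981 = -1984)
I/31653 + 37213/(-33759) = -1984/31653 + 37213/(-33759) = -1984*1/31653 + 37213*(-1/33759) = -1984/31653 - 3383/3069 = -12574555/10793673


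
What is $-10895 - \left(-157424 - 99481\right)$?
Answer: $246010$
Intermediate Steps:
$-10895 - \left(-157424 - 99481\right) = -10895 - -256905 = -10895 + 256905 = 246010$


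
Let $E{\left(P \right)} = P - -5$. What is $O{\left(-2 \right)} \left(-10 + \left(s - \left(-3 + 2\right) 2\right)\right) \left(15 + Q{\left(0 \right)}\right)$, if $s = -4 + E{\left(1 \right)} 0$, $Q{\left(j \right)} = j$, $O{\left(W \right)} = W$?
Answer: $360$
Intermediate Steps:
$E{\left(P \right)} = 5 + P$ ($E{\left(P \right)} = P + 5 = 5 + P$)
$s = -4$ ($s = -4 + \left(5 + 1\right) 0 = -4 + 6 \cdot 0 = -4 + 0 = -4$)
$O{\left(-2 \right)} \left(-10 + \left(s - \left(-3 + 2\right) 2\right)\right) \left(15 + Q{\left(0 \right)}\right) = - 2 \left(-10 - \left(4 + \left(-3 + 2\right) 2\right)\right) \left(15 + 0\right) = - 2 \left(-10 - \left(4 - 2\right)\right) 15 = - 2 \left(-10 - 2\right) 15 = - 2 \left(\left(-12\right) 15\right) = \left(-2\right) \left(-180\right) = 360$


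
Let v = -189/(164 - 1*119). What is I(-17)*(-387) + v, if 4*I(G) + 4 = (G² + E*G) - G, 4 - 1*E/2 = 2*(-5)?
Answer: 168303/10 ≈ 16830.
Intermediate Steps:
E = 28 (E = 8 - 4*(-5) = 8 - 2*(-10) = 8 + 20 = 28)
I(G) = -1 + G²/4 + 27*G/4 (I(G) = -1 + ((G² + 28*G) - G)/4 = -1 + (G² + 27*G)/4 = -1 + (G²/4 + 27*G/4) = -1 + G²/4 + 27*G/4)
v = -21/5 (v = -189/(164 - 119) = -189/45 = -189*1/45 = -21/5 ≈ -4.2000)
I(-17)*(-387) + v = (-1 + (¼)*(-17)² + (27/4)*(-17))*(-387) - 21/5 = (-1 + (¼)*289 - 459/4)*(-387) - 21/5 = (-1 + 289/4 - 459/4)*(-387) - 21/5 = -87/2*(-387) - 21/5 = 33669/2 - 21/5 = 168303/10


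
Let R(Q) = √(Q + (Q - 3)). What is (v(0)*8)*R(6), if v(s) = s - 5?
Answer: -120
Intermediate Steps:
v(s) = -5 + s
R(Q) = √(-3 + 2*Q) (R(Q) = √(Q + (-3 + Q)) = √(-3 + 2*Q))
(v(0)*8)*R(6) = ((-5 + 0)*8)*√(-3 + 2*6) = (-5*8)*√(-3 + 12) = -40*√9 = -40*3 = -120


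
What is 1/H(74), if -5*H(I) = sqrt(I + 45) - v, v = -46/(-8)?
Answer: -92/275 - 16*sqrt(119)/275 ≈ -0.96923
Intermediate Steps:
v = 23/4 (v = -46*(-1/8) = 23/4 ≈ 5.7500)
H(I) = 23/20 - sqrt(45 + I)/5 (H(I) = -(sqrt(I + 45) - 1*23/4)/5 = -(sqrt(45 + I) - 23/4)/5 = -(-23/4 + sqrt(45 + I))/5 = 23/20 - sqrt(45 + I)/5)
1/H(74) = 1/(23/20 - sqrt(45 + 74)/5) = 1/(23/20 - sqrt(119)/5)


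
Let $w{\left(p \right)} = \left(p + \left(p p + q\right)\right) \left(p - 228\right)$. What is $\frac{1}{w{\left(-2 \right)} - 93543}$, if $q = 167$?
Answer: $- \frac{1}{132413} \approx -7.5521 \cdot 10^{-6}$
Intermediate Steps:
$w{\left(p \right)} = \left(-228 + p\right) \left(167 + p + p^{2}\right)$ ($w{\left(p \right)} = \left(p + \left(p p + 167\right)\right) \left(p - 228\right) = \left(p + \left(p^{2} + 167\right)\right) \left(-228 + p\right) = \left(p + \left(167 + p^{2}\right)\right) \left(-228 + p\right) = \left(167 + p + p^{2}\right) \left(-228 + p\right) = \left(-228 + p\right) \left(167 + p + p^{2}\right)$)
$\frac{1}{w{\left(-2 \right)} - 93543} = \frac{1}{\left(-38076 + \left(-2\right)^{3} - 227 \left(-2\right)^{2} - -122\right) - 93543} = \frac{1}{\left(-38076 - 8 - 908 + 122\right) - 93543} = \frac{1}{-38870 - 93543} = \frac{1}{-132413} = - \frac{1}{132413}$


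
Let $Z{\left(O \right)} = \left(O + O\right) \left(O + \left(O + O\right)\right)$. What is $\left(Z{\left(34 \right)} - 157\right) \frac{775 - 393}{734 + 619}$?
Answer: $\frac{2589578}{1353} \approx 1914.0$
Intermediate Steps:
$Z{\left(O \right)} = 6 O^{2}$ ($Z{\left(O \right)} = 2 O \left(O + 2 O\right) = 2 O 3 O = 6 O^{2}$)
$\left(Z{\left(34 \right)} - 157\right) \frac{775 - 393}{734 + 619} = \left(6 \cdot 34^{2} - 157\right) \frac{775 - 393}{734 + 619} = \left(6 \cdot 1156 - 157\right) \frac{382}{1353} = \left(6936 - 157\right) 382 \cdot \frac{1}{1353} = 6779 \cdot \frac{382}{1353} = \frac{2589578}{1353}$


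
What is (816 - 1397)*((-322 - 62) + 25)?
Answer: 208579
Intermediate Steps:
(816 - 1397)*((-322 - 62) + 25) = -581*(-384 + 25) = -581*(-359) = 208579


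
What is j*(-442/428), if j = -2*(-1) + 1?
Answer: -663/214 ≈ -3.0981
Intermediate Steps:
j = 3 (j = 2 + 1 = 3)
j*(-442/428) = 3*(-442/428) = 3*(-442*1/428) = 3*(-221/214) = -663/214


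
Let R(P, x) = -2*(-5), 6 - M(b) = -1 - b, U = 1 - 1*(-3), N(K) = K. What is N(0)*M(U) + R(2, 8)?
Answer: 10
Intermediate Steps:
U = 4 (U = 1 + 3 = 4)
M(b) = 7 + b (M(b) = 6 - (-1 - b) = 6 + (1 + b) = 7 + b)
R(P, x) = 10
N(0)*M(U) + R(2, 8) = 0*(7 + 4) + 10 = 0*11 + 10 = 0 + 10 = 10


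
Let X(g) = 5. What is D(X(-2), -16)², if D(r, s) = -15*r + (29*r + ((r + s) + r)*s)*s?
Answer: 15452761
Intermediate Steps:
D(r, s) = -15*r + s*(29*r + s*(s + 2*r)) (D(r, s) = -15*r + (29*r + (s + 2*r)*s)*s = -15*r + (29*r + s*(s + 2*r))*s = -15*r + s*(29*r + s*(s + 2*r)))
D(X(-2), -16)² = ((-16)³ - 15*5 + 2*5*(-16)² + 29*5*(-16))² = (-4096 - 75 + 2*5*256 - 2320)² = (-4096 - 75 + 2560 - 2320)² = (-3931)² = 15452761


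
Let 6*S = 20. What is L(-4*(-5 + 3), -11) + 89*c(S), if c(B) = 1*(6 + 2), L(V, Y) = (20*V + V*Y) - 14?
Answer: 770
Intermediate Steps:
L(V, Y) = -14 + 20*V + V*Y
S = 10/3 (S = (⅙)*20 = 10/3 ≈ 3.3333)
c(B) = 8 (c(B) = 1*8 = 8)
L(-4*(-5 + 3), -11) + 89*c(S) = (-14 + 20*(-4*(-5 + 3)) - 4*(-5 + 3)*(-11)) + 89*8 = (-14 + 20*(-4*(-2)) - 4*(-2)*(-11)) + 712 = (-14 + 20*8 + 8*(-11)) + 712 = (-14 + 160 - 88) + 712 = 58 + 712 = 770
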